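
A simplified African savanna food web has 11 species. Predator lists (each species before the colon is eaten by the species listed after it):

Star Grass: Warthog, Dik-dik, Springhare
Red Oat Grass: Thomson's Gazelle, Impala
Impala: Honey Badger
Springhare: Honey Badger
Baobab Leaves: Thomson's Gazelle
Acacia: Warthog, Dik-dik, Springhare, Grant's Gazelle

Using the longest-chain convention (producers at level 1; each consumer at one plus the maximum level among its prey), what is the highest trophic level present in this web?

3

Producers (level 1): Red Oat Grass, Acacia, Baobab Leaves, Star Grass.
Red Oat Grass → Impala → Honey Badger gives Honey Badger level 3.
No species has a prey at level 3, so no species reaches level 4.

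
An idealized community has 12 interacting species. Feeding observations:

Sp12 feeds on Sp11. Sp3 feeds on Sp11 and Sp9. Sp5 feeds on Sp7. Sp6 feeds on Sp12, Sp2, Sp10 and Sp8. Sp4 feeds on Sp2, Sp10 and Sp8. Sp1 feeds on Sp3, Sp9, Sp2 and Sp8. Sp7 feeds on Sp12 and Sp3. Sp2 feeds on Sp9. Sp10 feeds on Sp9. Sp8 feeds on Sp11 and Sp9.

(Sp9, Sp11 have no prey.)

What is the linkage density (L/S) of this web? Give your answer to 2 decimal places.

There are L = 21 links among S = 12 species.
L/S = 21/12 = 1.7500 ≈ 1.75.

L/S = 1.75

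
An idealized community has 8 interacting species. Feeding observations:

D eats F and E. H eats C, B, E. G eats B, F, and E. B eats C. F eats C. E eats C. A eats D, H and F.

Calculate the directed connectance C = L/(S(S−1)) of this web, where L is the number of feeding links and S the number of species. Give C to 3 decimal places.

C = 0.250

The web has S = 8 species and L = 14 feeding links.
C = L / (S(S−1)) = 14 / 56 = 0.2500 ≈ 0.250.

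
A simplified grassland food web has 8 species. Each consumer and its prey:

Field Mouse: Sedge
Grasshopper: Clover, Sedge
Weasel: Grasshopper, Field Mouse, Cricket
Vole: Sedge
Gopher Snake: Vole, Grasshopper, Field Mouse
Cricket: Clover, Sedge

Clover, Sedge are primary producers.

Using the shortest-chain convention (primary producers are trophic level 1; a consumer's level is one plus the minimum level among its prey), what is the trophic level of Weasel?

Trophic level 3

Clover is a producer → level 1.
Grasshopper eats Clover → level 2.
Weasel eats Grasshopper → level 3.
No prey of Weasel is below level 2, so 3 is the minimum.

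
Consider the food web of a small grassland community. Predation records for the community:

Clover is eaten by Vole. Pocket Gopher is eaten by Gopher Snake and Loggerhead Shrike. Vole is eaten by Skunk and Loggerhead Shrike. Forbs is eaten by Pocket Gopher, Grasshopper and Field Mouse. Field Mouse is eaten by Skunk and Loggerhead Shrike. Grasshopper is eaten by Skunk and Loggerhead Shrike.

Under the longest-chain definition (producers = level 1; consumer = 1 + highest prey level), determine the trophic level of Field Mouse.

Forbs is a producer → level 1.
Field Mouse eats Forbs → level 2.

Trophic level 2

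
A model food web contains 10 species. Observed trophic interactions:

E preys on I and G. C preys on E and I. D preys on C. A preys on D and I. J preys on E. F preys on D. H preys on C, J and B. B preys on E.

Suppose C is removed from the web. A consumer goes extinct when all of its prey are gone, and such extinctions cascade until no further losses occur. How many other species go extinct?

2

Remove C.
Round 1: D (all prey gone) → extinct.
Round 2: F (all prey gone) → extinct.
No further losses. Total secondary extinctions: 2.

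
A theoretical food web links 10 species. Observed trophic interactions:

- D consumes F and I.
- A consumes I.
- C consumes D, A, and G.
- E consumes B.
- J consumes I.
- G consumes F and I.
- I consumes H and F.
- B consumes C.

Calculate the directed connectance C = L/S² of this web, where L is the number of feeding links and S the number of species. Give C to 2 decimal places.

The web has S = 10 species and L = 13 feeding links.
C = L / S² = 13 / 100 = 0.1300 ≈ 0.13.

C = 0.13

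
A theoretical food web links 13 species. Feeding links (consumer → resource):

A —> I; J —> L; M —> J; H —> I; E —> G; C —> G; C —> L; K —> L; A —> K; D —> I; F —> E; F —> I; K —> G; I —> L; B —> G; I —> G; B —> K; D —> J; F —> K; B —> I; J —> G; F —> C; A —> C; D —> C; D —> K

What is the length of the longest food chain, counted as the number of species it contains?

One longest chain: G → J → M.
It has 3 species and 2 links.

3 species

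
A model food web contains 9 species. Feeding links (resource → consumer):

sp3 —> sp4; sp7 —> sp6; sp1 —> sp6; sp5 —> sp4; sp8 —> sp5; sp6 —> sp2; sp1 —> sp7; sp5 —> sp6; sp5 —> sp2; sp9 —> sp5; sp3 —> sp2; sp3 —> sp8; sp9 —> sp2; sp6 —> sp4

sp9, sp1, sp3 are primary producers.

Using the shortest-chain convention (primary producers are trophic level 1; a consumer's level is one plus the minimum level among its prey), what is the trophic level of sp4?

sp3 is a producer → level 1.
sp4 eats sp3 → level 2.

Trophic level 2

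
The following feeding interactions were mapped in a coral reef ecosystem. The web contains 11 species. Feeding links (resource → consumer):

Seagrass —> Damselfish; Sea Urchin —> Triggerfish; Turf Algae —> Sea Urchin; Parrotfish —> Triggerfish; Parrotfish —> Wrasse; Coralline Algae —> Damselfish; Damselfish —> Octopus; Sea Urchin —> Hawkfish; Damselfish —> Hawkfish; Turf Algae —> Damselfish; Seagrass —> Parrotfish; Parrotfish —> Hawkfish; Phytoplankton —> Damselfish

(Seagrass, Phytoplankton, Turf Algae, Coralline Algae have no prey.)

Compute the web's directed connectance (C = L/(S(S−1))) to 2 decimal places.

C = 0.12

The web has S = 11 species and L = 13 feeding links.
C = L / (S(S−1)) = 13 / 110 = 0.1182 ≈ 0.12.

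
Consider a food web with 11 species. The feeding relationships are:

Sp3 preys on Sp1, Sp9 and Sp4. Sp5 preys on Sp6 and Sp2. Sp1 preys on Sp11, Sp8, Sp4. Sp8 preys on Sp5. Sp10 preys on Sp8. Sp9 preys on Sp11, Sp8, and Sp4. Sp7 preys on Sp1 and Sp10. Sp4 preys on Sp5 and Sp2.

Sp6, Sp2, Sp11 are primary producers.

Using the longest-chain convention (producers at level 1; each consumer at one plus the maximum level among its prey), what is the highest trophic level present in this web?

5

Producers (level 1): Sp6, Sp2, Sp11.
Sp6 → Sp5 → Sp8 → Sp1 → Sp7 gives Sp7 level 5.
No species has a prey at level 5, so no species reaches level 6.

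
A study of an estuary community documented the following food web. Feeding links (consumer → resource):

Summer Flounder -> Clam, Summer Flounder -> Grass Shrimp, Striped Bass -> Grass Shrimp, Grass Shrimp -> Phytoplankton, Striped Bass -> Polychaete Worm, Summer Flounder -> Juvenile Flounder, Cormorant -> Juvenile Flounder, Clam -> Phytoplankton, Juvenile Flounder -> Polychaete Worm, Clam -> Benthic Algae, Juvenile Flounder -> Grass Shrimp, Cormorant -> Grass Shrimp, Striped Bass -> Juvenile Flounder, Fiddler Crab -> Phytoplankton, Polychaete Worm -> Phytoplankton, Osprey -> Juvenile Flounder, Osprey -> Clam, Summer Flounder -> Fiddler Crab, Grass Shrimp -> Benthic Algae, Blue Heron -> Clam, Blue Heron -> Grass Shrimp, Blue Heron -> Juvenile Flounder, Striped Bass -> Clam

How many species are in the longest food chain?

4 species

One longest chain: Phytoplankton → Polychaete Worm → Juvenile Flounder → Blue Heron.
It has 4 species and 3 links.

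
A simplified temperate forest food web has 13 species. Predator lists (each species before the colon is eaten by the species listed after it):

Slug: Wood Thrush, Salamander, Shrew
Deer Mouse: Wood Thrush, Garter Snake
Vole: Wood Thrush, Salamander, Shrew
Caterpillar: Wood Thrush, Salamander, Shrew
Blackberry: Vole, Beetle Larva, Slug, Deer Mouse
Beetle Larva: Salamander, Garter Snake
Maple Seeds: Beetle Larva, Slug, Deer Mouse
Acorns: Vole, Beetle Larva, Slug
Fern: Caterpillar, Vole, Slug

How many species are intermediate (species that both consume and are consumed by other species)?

5

Intermediate species (has both prey and predators): Caterpillar, Vole, Beetle Larva, Slug, Deer Mouse.
Count: 5.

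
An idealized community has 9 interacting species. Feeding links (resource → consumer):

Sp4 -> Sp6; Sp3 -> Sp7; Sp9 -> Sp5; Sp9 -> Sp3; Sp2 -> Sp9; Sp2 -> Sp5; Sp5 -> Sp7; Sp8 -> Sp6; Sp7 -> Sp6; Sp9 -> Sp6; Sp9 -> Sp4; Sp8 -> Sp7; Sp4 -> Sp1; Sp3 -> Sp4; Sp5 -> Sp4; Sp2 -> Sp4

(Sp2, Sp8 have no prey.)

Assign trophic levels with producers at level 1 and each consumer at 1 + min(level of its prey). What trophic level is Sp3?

Trophic level 3

Sp2 is a producer → level 1.
Sp9 eats Sp2 → level 2.
Sp3 eats Sp9 → level 3.
No prey of Sp3 is below level 2, so 3 is the minimum.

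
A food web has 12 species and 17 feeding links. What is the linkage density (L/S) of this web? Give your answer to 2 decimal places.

L/S = 1.42

There are L = 17 links among S = 12 species.
L/S = 17/12 = 1.4167 ≈ 1.42.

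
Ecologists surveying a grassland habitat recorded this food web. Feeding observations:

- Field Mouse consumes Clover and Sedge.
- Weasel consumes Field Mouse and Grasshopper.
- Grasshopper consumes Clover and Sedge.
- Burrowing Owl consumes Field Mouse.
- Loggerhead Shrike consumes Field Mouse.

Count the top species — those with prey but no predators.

3

Top species (has prey, but nothing eats it): Weasel, Loggerhead Shrike, Burrowing Owl.
Count: 3.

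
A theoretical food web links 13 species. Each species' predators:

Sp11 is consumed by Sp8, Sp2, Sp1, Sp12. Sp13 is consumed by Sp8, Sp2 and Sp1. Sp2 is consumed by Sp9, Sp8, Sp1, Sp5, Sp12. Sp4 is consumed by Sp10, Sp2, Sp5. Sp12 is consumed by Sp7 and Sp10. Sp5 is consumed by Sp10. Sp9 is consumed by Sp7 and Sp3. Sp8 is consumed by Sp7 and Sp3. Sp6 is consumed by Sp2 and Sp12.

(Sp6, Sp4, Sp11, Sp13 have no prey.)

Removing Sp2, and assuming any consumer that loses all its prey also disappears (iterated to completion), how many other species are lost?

Remove Sp2.
Round 1: Sp9 (all prey gone) → extinct.
No further losses. Total secondary extinctions: 1.

1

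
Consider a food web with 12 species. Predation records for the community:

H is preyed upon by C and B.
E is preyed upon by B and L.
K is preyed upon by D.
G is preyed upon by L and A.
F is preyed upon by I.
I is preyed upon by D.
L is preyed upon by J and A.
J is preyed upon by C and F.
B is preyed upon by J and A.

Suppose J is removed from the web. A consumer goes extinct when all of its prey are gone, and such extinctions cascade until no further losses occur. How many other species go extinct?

Remove J.
Round 1: F (all prey gone) → extinct.
Round 2: I (all prey gone) → extinct.
No further losses. Total secondary extinctions: 2.

2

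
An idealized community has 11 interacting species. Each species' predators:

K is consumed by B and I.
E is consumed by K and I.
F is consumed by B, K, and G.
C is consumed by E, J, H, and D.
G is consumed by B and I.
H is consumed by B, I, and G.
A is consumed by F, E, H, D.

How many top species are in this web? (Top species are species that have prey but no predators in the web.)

Top species (has prey, but nothing eats it): D, J, B, I.
Count: 4.

4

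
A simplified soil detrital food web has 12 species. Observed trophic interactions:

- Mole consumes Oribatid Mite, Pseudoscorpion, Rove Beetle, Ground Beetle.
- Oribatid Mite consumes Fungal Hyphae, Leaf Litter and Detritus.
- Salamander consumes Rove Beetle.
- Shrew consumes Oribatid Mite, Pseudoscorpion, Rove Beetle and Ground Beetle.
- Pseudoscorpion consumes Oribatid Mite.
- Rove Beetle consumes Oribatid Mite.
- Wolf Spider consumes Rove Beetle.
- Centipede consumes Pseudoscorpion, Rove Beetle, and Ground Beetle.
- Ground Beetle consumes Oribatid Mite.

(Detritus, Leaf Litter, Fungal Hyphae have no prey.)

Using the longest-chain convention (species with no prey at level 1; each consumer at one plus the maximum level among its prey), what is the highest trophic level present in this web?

Basal resources (level 1): Detritus, Leaf Litter, Fungal Hyphae.
Detritus → Oribatid Mite → Ground Beetle → Mole gives Mole level 4.
No species has a prey at level 4, so no species reaches level 5.

4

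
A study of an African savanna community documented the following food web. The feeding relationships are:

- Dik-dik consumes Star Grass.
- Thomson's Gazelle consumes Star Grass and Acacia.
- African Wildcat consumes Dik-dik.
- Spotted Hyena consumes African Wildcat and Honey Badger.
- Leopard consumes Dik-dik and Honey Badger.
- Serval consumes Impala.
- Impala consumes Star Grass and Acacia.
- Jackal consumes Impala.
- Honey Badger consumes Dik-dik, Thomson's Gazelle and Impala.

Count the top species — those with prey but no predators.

4

Top species (has prey, but nothing eats it): Serval, Jackal, Spotted Hyena, Leopard.
Count: 4.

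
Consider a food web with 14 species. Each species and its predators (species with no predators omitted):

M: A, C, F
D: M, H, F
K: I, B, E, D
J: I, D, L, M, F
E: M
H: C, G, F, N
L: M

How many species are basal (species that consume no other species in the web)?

2

Basal species (no prey listed): K, J.
Count: 2.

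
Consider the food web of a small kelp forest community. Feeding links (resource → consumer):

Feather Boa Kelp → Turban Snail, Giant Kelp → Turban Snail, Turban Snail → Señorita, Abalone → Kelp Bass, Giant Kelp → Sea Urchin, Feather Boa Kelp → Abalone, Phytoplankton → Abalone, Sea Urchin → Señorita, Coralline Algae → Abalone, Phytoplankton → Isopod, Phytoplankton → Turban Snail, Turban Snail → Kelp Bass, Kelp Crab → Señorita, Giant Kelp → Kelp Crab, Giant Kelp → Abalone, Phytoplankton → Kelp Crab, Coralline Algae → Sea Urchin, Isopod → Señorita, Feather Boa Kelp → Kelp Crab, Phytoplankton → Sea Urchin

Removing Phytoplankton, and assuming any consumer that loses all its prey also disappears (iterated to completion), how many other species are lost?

Remove Phytoplankton.
Round 1: Isopod (all prey gone) → extinct.
No further losses. Total secondary extinctions: 1.

1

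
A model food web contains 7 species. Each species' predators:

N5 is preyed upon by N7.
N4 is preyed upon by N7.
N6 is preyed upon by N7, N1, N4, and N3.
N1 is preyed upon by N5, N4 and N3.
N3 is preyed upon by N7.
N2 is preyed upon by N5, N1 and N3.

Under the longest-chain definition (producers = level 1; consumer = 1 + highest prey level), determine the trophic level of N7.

Trophic level 4

N2 is a producer → level 1.
N1 eats N2 (level 1); other prey at levels: N6 1 → level 2.
N3 eats N1 (level 2); other prey at levels: N2 1, N6 1 → level 3.
N7 eats N3 (level 3); other prey at levels: N6 1, N5 3, N4 3 → level 4.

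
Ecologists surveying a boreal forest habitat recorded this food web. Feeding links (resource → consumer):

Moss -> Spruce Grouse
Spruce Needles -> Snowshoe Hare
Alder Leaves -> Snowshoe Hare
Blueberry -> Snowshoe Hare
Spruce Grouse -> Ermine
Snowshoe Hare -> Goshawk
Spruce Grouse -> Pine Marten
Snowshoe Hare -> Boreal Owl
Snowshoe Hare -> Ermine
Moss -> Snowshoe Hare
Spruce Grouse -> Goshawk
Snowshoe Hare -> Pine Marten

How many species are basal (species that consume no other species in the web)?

Basal species (no prey listed): Alder Leaves, Moss, Spruce Needles, Blueberry.
Count: 4.

4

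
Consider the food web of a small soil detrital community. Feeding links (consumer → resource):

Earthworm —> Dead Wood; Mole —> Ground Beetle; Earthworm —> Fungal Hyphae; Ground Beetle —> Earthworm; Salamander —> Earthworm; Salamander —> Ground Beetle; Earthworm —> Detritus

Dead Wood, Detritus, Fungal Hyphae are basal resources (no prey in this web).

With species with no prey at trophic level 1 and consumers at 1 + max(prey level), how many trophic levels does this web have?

Basal resources (level 1): Dead Wood, Detritus, Fungal Hyphae.
Dead Wood → Earthworm → Ground Beetle → Mole gives Mole level 4.
No species has a prey at level 4, so no species reaches level 5.

4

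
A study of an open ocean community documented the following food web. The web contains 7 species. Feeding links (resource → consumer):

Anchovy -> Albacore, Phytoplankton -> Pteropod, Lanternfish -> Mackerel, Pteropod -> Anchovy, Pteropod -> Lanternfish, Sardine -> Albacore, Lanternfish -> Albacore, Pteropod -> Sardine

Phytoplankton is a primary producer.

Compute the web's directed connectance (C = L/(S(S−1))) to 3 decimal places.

C = 0.190

The web has S = 7 species and L = 8 feeding links.
C = L / (S(S−1)) = 8 / 42 = 0.1905 ≈ 0.190.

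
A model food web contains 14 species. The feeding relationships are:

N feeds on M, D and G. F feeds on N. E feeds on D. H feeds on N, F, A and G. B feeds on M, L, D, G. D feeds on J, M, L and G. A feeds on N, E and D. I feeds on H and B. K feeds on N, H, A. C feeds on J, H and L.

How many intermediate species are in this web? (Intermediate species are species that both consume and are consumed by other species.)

7

Intermediate species (has both prey and predators): D, N, B, E, F, A, H.
Count: 7.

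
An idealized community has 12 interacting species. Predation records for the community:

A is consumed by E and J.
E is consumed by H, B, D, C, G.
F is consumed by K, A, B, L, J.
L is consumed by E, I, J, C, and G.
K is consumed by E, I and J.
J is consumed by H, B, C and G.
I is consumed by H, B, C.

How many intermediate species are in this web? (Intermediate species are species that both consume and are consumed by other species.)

6

Intermediate species (has both prey and predators): K, L, A, I, J, E.
Count: 6.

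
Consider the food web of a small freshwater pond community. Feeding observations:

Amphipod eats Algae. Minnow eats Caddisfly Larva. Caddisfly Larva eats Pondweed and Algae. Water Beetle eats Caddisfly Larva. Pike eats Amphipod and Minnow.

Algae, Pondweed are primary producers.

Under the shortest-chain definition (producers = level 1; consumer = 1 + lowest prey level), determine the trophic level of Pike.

Algae is a producer → level 1.
Amphipod eats Algae → level 2.
Pike eats Amphipod → level 3.
No prey of Pike is below level 2, so 3 is the minimum.

Trophic level 3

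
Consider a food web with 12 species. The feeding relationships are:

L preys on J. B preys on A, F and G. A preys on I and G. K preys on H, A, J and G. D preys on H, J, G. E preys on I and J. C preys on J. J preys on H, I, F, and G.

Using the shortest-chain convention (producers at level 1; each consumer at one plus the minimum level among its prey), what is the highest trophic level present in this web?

3

Producers (level 1): F, H, I, G.
Following each consumer down to its lowest-level prey: F → J → L (levels 1 through 3).
All prey of L (J 2) are at level 2 or above, so L is at level 1 + 2 = 3.
Every consumer has at least one prey at level 2 or below, so none exceeds level 3.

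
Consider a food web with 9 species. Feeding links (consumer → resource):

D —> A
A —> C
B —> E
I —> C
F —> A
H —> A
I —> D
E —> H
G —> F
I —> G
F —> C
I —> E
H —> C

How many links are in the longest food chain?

One longest chain: C → A → F → G → I.
It has 5 species and 4 links.

4 links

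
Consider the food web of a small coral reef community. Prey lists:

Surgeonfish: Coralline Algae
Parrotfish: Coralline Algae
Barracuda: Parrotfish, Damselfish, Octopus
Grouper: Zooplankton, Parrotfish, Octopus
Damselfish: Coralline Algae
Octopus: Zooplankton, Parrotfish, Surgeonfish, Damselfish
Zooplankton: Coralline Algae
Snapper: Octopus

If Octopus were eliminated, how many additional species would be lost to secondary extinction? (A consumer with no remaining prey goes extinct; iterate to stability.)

1

Remove Octopus.
Round 1: Snapper (all prey gone) → extinct.
No further losses. Total secondary extinctions: 1.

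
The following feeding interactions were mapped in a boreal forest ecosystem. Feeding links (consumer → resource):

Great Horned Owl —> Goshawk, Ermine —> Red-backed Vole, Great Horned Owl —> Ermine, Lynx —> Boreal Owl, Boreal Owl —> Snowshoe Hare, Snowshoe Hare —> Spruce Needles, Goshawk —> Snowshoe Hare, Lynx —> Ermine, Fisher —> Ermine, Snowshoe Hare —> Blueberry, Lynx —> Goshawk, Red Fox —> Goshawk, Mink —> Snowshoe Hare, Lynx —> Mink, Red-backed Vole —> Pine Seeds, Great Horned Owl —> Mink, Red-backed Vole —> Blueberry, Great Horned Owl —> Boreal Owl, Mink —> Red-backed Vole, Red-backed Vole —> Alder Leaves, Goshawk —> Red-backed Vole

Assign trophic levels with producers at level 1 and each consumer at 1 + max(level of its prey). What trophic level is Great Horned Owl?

Trophic level 4

Blueberry is a producer → level 1.
Snowshoe Hare eats Blueberry (level 1); other prey at levels: Spruce Needles 1 → level 2.
Goshawk eats Snowshoe Hare (level 2); other prey at levels: Red-backed Vole 2 → level 3.
Great Horned Owl eats Goshawk (level 3); other prey at levels: Mink 3, Ermine 3, Boreal Owl 3 → level 4.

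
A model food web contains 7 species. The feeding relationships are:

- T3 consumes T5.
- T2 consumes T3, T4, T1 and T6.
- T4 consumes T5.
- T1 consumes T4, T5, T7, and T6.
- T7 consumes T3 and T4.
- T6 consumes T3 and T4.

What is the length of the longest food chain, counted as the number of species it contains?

5 species

One longest chain: T5 → T4 → T7 → T1 → T2.
It has 5 species and 4 links.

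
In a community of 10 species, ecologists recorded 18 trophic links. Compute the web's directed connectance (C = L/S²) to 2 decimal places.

C = 0.18

The web has S = 10 species and L = 18 feeding links.
C = L / S² = 18 / 100 = 0.1800 ≈ 0.18.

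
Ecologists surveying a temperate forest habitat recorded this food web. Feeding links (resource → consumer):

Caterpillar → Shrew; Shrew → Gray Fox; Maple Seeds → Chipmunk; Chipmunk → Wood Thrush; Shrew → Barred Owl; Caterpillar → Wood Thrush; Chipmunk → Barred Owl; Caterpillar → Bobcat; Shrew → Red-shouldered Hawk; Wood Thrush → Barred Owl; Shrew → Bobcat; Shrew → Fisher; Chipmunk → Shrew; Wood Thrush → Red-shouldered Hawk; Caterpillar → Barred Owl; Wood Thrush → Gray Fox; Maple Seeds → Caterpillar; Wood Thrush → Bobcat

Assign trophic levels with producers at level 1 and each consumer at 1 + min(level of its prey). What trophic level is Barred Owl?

Trophic level 3

Maple Seeds is a producer → level 1.
Chipmunk eats Maple Seeds → level 2.
Barred Owl eats Chipmunk → level 3.
No prey of Barred Owl is below level 2, so 3 is the minimum.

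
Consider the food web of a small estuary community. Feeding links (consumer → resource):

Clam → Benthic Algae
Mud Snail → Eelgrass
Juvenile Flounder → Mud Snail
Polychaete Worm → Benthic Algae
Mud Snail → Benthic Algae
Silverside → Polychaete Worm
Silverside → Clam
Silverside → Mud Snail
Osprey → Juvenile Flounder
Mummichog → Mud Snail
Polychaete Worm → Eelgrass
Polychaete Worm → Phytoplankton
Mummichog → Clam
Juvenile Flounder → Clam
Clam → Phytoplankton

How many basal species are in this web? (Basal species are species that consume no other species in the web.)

Basal species (no prey listed): Eelgrass, Phytoplankton, Benthic Algae.
Count: 3.

3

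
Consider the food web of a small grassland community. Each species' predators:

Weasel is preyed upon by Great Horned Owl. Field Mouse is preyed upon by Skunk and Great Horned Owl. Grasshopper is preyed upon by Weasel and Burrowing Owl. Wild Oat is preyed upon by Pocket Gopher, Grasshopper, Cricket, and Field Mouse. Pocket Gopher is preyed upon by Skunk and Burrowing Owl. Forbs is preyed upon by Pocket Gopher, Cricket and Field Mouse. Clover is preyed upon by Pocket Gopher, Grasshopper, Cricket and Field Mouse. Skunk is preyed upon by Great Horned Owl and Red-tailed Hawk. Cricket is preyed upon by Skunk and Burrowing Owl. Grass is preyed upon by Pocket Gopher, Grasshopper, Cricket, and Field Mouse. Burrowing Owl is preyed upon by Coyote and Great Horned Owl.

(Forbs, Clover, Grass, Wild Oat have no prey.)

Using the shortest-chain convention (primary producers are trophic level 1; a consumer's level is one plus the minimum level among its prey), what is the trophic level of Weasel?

Trophic level 3

Clover is a producer → level 1.
Grasshopper eats Clover → level 2.
Weasel eats Grasshopper → level 3.
No prey of Weasel is below level 2, so 3 is the minimum.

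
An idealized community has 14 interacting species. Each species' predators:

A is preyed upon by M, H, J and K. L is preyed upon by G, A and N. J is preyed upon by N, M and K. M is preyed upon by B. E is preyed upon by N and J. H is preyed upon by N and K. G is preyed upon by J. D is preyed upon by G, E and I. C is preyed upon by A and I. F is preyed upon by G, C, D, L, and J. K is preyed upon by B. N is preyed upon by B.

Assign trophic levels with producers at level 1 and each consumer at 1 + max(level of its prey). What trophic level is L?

Trophic level 2

F is a producer → level 1.
L eats F → level 2.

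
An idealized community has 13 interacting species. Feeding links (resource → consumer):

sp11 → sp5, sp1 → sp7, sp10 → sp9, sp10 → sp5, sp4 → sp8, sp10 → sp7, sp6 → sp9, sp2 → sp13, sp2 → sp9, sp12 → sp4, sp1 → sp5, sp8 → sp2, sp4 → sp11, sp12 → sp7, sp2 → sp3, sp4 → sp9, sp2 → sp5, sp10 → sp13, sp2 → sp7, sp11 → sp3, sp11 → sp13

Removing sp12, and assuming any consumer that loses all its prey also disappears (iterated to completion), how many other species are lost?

5

Remove sp12.
Round 1: sp4 (all prey gone) → extinct.
Round 2: sp11 (all prey gone), sp8 (all prey gone) → extinct.
Round 3: sp2 (all prey gone) → extinct.
Round 4: sp3 (all prey gone) → extinct.
No further losses. Total secondary extinctions: 5.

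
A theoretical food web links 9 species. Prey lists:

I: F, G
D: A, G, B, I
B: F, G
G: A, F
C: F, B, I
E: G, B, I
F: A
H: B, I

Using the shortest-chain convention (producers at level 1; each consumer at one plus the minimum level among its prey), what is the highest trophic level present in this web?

Producers (level 1): A.
Following each consumer down to its lowest-level prey: A → F → B → H (levels 1 through 4).
All prey of H (B 3, I 3) are at level 3 or above, so H is at level 1 + 3 = 4.
Every consumer has at least one prey at level 3 or below, so none exceeds level 4.

4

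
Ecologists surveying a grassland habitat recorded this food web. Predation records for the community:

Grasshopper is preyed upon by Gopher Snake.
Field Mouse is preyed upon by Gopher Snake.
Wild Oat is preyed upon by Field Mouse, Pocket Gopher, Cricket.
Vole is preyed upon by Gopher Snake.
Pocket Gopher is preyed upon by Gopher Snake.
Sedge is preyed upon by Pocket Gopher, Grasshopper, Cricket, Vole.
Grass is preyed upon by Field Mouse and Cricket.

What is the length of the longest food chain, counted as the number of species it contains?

One longest chain: Wild Oat → Field Mouse → Gopher Snake.
It has 3 species and 2 links.

3 species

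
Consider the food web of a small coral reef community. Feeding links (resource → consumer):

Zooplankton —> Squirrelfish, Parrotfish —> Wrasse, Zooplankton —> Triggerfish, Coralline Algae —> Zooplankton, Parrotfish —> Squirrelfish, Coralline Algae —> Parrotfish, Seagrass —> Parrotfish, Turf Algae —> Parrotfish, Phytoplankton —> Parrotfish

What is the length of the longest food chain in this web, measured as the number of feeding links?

2 links

One longest chain: Phytoplankton → Parrotfish → Wrasse.
It has 3 species and 2 links.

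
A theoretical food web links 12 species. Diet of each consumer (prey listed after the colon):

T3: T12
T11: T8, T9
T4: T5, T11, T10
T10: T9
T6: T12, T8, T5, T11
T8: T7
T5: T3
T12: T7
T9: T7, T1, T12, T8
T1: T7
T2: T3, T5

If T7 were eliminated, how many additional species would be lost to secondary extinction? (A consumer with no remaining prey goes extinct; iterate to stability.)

11

Remove T7.
Round 1: T1 (all prey gone), T12 (all prey gone), T8 (all prey gone) → extinct.
Round 2: T9 (all prey gone), T3 (all prey gone) → extinct.
Round 3: T5 (all prey gone), T11 (all prey gone), T10 (all prey gone) → extinct.
Round 4: T6 (all prey gone), T2 (all prey gone), T4 (all prey gone) → extinct.
No further losses. Total secondary extinctions: 11.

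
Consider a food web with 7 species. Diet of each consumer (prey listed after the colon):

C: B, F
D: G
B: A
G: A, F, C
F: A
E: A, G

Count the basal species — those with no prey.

1

Basal species (no prey listed): A.
Count: 1.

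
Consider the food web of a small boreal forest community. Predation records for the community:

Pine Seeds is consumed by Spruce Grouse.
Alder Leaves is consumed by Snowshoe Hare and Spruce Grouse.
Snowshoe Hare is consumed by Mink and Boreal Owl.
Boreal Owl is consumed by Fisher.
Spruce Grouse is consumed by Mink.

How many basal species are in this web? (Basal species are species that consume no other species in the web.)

Basal species (no prey listed): Alder Leaves, Pine Seeds.
Count: 2.

2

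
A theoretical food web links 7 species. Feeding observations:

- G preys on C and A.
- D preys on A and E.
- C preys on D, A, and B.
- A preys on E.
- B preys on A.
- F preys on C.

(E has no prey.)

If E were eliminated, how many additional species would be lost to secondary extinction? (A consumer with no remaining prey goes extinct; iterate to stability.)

6

Remove E.
Round 1: A (all prey gone) → extinct.
Round 2: B (all prey gone), D (all prey gone) → extinct.
Round 3: C (all prey gone) → extinct.
Round 4: F (all prey gone), G (all prey gone) → extinct.
No further losses. Total secondary extinctions: 6.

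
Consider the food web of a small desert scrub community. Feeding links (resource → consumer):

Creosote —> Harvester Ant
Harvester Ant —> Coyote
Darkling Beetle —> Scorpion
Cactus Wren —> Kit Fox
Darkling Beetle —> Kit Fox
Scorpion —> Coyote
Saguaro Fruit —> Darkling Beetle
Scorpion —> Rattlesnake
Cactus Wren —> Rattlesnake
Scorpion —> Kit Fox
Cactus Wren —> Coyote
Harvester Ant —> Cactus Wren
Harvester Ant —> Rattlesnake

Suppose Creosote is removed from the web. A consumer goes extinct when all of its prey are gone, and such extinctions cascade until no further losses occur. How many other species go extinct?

Remove Creosote.
Round 1: Harvester Ant (all prey gone) → extinct.
Round 2: Cactus Wren (all prey gone) → extinct.
No further losses. Total secondary extinctions: 2.

2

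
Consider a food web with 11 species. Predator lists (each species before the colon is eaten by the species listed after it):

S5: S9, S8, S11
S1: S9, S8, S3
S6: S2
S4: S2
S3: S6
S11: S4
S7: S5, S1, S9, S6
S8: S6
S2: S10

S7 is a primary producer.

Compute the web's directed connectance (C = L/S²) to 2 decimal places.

C = 0.13

The web has S = 11 species and L = 16 feeding links.
C = L / S² = 16 / 121 = 0.1322 ≈ 0.13.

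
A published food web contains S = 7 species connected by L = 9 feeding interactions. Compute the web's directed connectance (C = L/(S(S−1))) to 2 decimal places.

C = 0.21

The web has S = 7 species and L = 9 feeding links.
C = L / (S(S−1)) = 9 / 42 = 0.2143 ≈ 0.21.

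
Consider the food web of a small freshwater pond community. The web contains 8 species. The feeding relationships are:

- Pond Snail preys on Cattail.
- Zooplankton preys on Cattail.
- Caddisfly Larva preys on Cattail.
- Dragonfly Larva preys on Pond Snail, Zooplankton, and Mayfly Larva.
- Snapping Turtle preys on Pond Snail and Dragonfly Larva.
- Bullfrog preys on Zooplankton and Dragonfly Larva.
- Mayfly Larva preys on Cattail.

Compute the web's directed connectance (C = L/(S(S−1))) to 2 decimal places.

The web has S = 8 species and L = 11 feeding links.
C = L / (S(S−1)) = 11 / 56 = 0.1964 ≈ 0.20.

C = 0.20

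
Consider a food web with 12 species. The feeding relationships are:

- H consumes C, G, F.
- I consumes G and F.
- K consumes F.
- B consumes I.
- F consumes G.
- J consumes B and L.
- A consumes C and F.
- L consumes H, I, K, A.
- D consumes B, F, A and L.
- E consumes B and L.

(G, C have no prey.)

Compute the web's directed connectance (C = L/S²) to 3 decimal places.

The web has S = 12 species and L = 22 feeding links.
C = L / S² = 22 / 144 = 0.1528 ≈ 0.153.

C = 0.153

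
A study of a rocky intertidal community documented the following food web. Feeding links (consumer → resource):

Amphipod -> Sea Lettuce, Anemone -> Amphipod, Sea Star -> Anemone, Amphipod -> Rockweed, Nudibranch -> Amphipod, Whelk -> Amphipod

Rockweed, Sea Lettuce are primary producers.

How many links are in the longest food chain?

One longest chain: Rockweed → Amphipod → Anemone → Sea Star.
It has 4 species and 3 links.

3 links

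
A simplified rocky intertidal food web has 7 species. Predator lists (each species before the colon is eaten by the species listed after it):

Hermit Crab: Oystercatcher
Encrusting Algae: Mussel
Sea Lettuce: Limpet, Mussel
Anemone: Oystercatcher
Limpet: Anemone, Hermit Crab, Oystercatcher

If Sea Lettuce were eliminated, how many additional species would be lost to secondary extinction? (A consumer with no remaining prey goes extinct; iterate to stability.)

4

Remove Sea Lettuce.
Round 1: Limpet (all prey gone) → extinct.
Round 2: Anemone (all prey gone), Hermit Crab (all prey gone) → extinct.
Round 3: Oystercatcher (all prey gone) → extinct.
No further losses. Total secondary extinctions: 4.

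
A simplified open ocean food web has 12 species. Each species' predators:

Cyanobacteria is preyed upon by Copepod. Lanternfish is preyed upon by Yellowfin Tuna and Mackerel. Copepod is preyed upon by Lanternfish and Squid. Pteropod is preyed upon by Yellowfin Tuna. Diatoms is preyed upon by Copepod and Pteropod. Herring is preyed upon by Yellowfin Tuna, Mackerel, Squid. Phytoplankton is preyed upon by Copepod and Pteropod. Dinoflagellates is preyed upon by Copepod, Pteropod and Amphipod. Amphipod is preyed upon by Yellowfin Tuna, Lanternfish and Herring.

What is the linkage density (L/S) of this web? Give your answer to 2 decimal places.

There are L = 19 links among S = 12 species.
L/S = 19/12 = 1.5833 ≈ 1.58.

L/S = 1.58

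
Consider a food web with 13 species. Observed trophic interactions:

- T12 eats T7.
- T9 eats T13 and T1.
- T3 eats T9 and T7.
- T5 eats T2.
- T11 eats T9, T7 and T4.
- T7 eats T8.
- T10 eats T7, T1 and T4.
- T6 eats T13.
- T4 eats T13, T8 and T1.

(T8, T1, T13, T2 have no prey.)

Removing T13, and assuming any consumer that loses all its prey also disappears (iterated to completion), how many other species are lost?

1

Remove T13.
Round 1: T6 (all prey gone) → extinct.
No further losses. Total secondary extinctions: 1.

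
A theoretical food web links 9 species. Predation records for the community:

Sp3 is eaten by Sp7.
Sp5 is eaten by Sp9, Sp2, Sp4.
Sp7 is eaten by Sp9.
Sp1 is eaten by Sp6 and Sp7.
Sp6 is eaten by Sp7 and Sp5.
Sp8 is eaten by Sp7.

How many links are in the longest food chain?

One longest chain: Sp1 → Sp6 → Sp7 → Sp9.
It has 4 species and 3 links.

3 links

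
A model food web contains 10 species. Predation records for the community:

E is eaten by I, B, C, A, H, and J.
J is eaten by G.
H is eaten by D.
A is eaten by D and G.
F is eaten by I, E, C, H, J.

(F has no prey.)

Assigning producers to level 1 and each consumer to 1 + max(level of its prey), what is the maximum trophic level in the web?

Producers (level 1): F.
F → E → H → D gives D level 4.
No species has a prey at level 4, so no species reaches level 5.

4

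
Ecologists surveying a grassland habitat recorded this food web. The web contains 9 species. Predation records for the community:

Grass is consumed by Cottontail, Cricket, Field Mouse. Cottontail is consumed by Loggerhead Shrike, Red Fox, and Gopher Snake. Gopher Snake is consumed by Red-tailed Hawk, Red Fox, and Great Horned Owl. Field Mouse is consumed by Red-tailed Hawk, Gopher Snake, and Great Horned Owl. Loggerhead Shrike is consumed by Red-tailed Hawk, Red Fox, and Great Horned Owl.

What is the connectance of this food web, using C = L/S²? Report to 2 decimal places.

The web has S = 9 species and L = 15 feeding links.
C = L / S² = 15 / 81 = 0.1852 ≈ 0.19.

C = 0.19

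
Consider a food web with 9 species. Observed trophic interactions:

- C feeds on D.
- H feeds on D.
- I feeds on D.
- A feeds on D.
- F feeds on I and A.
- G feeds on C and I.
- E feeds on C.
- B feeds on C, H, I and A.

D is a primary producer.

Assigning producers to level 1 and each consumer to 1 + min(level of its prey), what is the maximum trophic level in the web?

3

Producers (level 1): D.
Following each consumer down to its lowest-level prey: D → I → G (levels 1 through 3).
All prey of G (I 2, C 2) are at level 2 or above, so G is at level 1 + 2 = 3.
Every consumer has at least one prey at level 2 or below, so none exceeds level 3.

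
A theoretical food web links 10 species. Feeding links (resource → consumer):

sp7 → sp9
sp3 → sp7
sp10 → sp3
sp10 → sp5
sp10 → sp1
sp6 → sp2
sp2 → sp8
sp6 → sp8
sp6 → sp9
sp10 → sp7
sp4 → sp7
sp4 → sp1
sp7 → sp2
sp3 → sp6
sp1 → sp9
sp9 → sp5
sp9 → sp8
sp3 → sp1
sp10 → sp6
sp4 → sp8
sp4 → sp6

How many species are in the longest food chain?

One longest chain: sp10 → sp3 → sp1 → sp9 → sp5.
It has 5 species and 4 links.

5 species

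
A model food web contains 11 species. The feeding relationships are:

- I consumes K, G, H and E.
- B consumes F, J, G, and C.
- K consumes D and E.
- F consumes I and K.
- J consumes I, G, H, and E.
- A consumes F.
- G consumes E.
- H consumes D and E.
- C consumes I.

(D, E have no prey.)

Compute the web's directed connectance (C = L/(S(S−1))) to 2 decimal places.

The web has S = 11 species and L = 21 feeding links.
C = L / (S(S−1)) = 21 / 110 = 0.1909 ≈ 0.19.

C = 0.19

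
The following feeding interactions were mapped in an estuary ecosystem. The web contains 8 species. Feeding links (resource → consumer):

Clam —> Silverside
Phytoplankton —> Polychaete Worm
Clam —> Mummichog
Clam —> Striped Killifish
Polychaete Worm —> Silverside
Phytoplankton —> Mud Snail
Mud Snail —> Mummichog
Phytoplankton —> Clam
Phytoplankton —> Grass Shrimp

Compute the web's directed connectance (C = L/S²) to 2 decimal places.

C = 0.14

The web has S = 8 species and L = 9 feeding links.
C = L / S² = 9 / 64 = 0.1406 ≈ 0.14.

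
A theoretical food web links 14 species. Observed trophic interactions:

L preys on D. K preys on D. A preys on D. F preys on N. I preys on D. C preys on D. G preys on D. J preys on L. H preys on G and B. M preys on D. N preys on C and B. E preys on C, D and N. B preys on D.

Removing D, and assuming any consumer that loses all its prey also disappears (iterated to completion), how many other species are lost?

13

Remove D.
Round 1: G (all prey gone), I (all prey gone), M (all prey gone), L (all prey gone), K (all prey gone), C (all prey gone), A (all prey gone), B (all prey gone) → extinct.
Round 2: J (all prey gone), H (all prey gone), N (all prey gone) → extinct.
Round 3: F (all prey gone), E (all prey gone) → extinct.
No further losses. Total secondary extinctions: 13.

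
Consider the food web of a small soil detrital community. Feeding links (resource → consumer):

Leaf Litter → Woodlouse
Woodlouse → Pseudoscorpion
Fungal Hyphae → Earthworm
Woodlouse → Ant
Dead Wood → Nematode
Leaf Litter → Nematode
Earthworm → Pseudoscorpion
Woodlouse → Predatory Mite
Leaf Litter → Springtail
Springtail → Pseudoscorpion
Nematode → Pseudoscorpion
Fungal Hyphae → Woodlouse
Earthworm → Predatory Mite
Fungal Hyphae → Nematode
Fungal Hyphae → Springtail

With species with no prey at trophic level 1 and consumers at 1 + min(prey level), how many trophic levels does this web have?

Basal resources (level 1): Dead Wood, Leaf Litter, Fungal Hyphae.
Following each consumer down to its lowest-level prey: Leaf Litter → Woodlouse → Predatory Mite (levels 1 through 3).
All prey of Predatory Mite (Woodlouse 2, Earthworm 2) are at level 2 or above, so Predatory Mite is at level 1 + 2 = 3.
Every consumer has at least one prey at level 2 or below, so none exceeds level 3.

3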